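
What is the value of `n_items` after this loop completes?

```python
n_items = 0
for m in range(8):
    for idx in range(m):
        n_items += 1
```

Triangle number: 0+1+2+...+7
`n_items` takes the values: 0 → 1 → 2 → 3 → 4 → 5 → 6 → 7 → 8 → 9 → 10 → 11 → 12 → 13 → 14 → 15 → 16 → 17 → 18 → 19 → 20 → 21 → 22 → 23 → 24 → 25 → 26 → 27 → 28

Answer: 28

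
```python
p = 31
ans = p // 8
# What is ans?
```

Trace:
`p = 31` → p = 31
`ans = p // 8` → ans = 3
So ans = 3

Answer: 3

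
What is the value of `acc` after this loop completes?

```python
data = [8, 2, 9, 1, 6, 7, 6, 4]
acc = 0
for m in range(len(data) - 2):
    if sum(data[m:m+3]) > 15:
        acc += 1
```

Count windows with sum > 15
`acc` takes the values: 0 → 1 → 2 → 3 → 4

Answer: 4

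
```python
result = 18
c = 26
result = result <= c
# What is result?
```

Trace:
`result = 18` → result = 18
`c = 26` → c = 26
`result = result <= c` → result = True
So result = True

Answer: True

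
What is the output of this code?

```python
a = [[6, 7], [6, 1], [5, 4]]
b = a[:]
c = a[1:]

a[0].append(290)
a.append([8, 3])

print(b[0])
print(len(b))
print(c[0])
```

Key concept: slice with nested mutation.
Step by step:
`a = [[6, 7], [6, 1], [5, 4]]` → a = [[6, 7], [6, 1], [5, 4]]
`b = a[:]` → b = [[6, 7], [6, 1], [5, 4]]
`c = a[1:]` → c = [[6, 1], [5, 4]]
`a[0].append(290)` → a = [[6, 7, 290], [6, 1], [5, 4]]; b = [[6, 7, 290], [6, 1], [5, 4]]
`a.append([8, 3])` → a = [[6, 7, 290], [6, 1], [5, 4], [8, 3]]
`print(b[0])` → prints [6, 7, 290]
`print(len(b))` → prints 3
`print(c[0])` → prints [6, 1]

Answer:
[6, 7, 290]
3
[6, 1]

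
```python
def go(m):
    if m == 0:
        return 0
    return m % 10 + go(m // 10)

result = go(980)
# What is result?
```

Sum of digits of 980: 0 + 8 + 9 = 17

Answer: 17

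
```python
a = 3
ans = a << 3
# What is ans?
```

Trace:
`a = 3` → a = 3
`ans = a << 3` → ans = 24
So ans = 24

Answer: 24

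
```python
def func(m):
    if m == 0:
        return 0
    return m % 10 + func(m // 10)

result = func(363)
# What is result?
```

Sum of digits of 363: 3 + 6 + 3 = 12

Answer: 12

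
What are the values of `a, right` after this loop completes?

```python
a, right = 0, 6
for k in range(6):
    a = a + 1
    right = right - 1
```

a goes 0→6, right goes 6→0
`a, right` takes the values: (0, 6) → (1, 6) → (1, 5) → (2, 5) → (2, 4) → (3, 4) → (3, 3) → (4, 3) → (4, 2) → (5, 2) → (5, 1) → (6, 1) → (6, 0)

Answer: 6, 0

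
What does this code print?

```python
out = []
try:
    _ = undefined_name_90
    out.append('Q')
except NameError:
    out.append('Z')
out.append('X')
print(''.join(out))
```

Execution trace: 'Z' (except NameError) → 'X' (after the try/except). Output: ZX

Answer: ZX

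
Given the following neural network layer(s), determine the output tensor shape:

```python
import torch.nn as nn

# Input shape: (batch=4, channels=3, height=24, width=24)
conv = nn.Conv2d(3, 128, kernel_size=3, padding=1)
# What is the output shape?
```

Input: (4, 3, 24, 24) -> Output: (4, 128, 24, 24)

Answer: (4, 128, 24, 24)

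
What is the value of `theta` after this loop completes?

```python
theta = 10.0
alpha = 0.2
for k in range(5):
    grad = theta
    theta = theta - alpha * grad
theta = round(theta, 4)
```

Gradient descent: w = 10.0 * (1 - 0.2)^5
`theta` takes the values: 10.0 → 8.0 → 6.4 → 5.12 → 4.096 → 3.2768

Answer: 3.2768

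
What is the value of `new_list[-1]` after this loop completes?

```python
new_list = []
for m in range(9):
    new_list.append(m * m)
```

Last element of squares 0 to 8
`new_list` takes the values: [] → [0] → [0, 1] → [0, 1, 4] → [0, 1, 4, 9] → [0, 1, 4, 9, 16] → [0, 1, 4, 9, 16, 25] → [0, 1, 4, 9, 16, 25, 36] → [0, 1, 4, 9, 16, 25, 36, 49] → [0, 1, 4, 9, 16, 25, 36, 49, 64]
So `new_list[-1]` = 64

Answer: 64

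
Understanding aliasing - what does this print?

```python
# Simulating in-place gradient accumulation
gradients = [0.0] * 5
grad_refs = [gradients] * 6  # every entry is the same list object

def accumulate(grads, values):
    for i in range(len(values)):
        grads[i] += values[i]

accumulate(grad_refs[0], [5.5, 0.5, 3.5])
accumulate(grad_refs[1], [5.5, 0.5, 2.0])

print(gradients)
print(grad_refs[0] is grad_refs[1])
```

Key concept: gradient accumulation aliasing.
Step by step:
`gradients = [0.0] * 5` → gradients = [0.0, 0.0, 0.0, 0.0, 0.0]
`grad_refs = [gradients] * 6` → grad_refs = [[0.0, 0.0, 0.0, 0.0, 0.0], [0.0, 0.0, 0.0, 0.0, 0.0], [0.0, 0.0, 0.0, 0.0, 0.0], [0.0, 0.0, 0.0, 0.0, 0.0], [0.0, 0.0, 0.0, 0.0, 0.0], [0.0, 0.0, 0.0, 0.0, 0.0]]
`accumulate(grad_refs[0], [5.5, 0.5, 3.5])` → gradients = [5.5, 0.5, 3.5, 0.0, 0.0]; grad_refs = [[5.5, 0.5, 3.5, 0.0, 0.0], [5.5, 0.5, 3.5, 0.0, 0.0], [5.5, 0.5, 3.5, 0.0, 0.0], [5.5, 0.5, 3.5, 0.0, 0.0], [5.5, 0.5, 3.5, 0.0, 0.0], [5.5, 0.5, 3.5, 0.0, 0.0]]
`accumulate(grad_refs[1], [5.5, 0.5, 2.0])` → gradients = [11.0, 1.0, 5.5, 0.0, 0.0]; grad_refs = [[11.0, 1.0, 5.5, 0.0, 0.0], [11.0, 1.0, 5.5, 0.0, 0.0], [11.0, 1.0, 5.5, 0.0, 0.0], [11.0, 1.0, 5.5, 0.0, 0.0], [11.0, 1.0, 5.5, 0.0, 0.0], [11.0, 1.0, 5.5, 0.0, 0.0]]
`print(gradients)` → prints [11.0, 1.0, 5.5, 0.0, 0.0]
`print(grad_refs[0] is grad_refs[1])` → prints True

Answer:
[11.0, 1.0, 5.5, 0.0, 0.0]
True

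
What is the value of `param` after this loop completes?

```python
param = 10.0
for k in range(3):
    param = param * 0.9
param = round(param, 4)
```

Exponential decay: 10.0 * 0.9^3
`param` takes the values: 10.0 → 9.0 → 8.1 → 7.29

Answer: 7.29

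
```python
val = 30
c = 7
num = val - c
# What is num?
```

Trace:
`val = 30` → val = 30
`c = 7` → c = 7
`num = val - c` → num = 23
So num = 23

Answer: 23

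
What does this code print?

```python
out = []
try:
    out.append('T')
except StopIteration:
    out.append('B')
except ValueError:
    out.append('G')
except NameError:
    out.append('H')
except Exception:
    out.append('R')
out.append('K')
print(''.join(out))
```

Execution trace: 'T' (try body, no exception) → 'K' (after the try/except). Output: TK

Answer: TK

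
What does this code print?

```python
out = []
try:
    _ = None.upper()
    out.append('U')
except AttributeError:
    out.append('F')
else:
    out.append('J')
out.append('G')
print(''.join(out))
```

Execution trace: 'F' (except AttributeError) → 'G' (after the try/except). Output: FG

Answer: FG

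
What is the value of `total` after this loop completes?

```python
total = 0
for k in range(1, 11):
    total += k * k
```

Sum of squares 1² to 10² = 385
`total` takes the values: 0 → 1 → 5 → 14 → 30 → 55 → 91 → 140 → 204 → 285 → 385

Answer: 385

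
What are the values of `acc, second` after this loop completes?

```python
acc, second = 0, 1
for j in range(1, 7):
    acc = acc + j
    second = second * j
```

Sum and factorial of 1 to 6
`acc, second` takes the values: (0, 1) → (1, 1) → (3, 1) → (3, 2) → (6, 2) → (6, 6) → (10, 6) → (10, 24) → (15, 24) → (15, 120) → (21, 120) → (21, 720)

Answer: 21, 720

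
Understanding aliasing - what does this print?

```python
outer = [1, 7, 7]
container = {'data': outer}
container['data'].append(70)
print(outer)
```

Key concept: dict holds reference to list.
Step by step:
`outer = [1, 7, 7]` → outer = [1, 7, 7]
`container = {'data': outer}` → container = {'data': [1, 7, 7]}
`container['data'].append(70)` → outer = [1, 7, 7, 70]; container = {'data': [1, 7, 7, 70]}
`print(outer)` → prints [1, 7, 7, 70]

Answer: [1, 7, 7, 70]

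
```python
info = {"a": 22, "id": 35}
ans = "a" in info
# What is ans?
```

Trace:
`info = {"a": 22, "id": 35}` → info = {'a': 22, 'id': 35}
`ans = "a" in info` → ans = True
So ans = True

Answer: True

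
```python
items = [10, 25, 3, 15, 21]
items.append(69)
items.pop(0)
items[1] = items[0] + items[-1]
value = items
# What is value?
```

Trace:
`items = [10, 25, 3, 15, 21]` → items = [10, 25, 3, 15, 21]
`items.append(69)` → items = [10, 25, 3, 15, 21, 69]
`items.pop(0)` → items = [25, 3, 15, 21, 69]
`items[1] = items[0] + items[-1]` → items = [25, 94, 15, 21, 69]
`value = items` → value = [25, 94, 15, 21, 69]
So value = [25, 94, 15, 21, 69]

Answer: [25, 94, 15, 21, 69]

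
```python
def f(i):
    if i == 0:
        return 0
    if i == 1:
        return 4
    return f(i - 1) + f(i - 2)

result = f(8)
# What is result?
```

Build up from base cases: f(0)=0, f(1)=4, f(2)=4, f(3)=8, f(4)=12, f(5)=20, f(6)=32, ..., f(8)=84

Answer: 84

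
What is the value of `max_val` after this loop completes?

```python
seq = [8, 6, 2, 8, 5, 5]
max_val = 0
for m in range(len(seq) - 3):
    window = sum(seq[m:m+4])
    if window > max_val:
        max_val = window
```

Max sum of 4-element window in [8, 6, 2, 8, 5, 5]
`max_val` takes the values: 0 → 24

Answer: 24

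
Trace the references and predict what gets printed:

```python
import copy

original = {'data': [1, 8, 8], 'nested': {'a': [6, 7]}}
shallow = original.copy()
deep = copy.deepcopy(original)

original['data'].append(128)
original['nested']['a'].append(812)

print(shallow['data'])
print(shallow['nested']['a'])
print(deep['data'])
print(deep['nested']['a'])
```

Key concept: comparing shallow vs deep copy.
Step by step:
`original = {'data': [1, 8, 8], 'nested': {'a': [6, 7]}}` → original = {'data': [1, 8, 8], 'nested': {'a': [6, 7]}}
`shallow = original.copy()` → shallow = {'data': [1, 8, 8], 'nested': {'a': [6, 7]}}
`deep = copy.deepcopy(original)` → deep = {'data': [1, 8, 8], 'nested': {'a': [6, 7]}}
`original['data'].append(128)` → original = {'data': [1, 8, 8, 128], 'nested': {'a': [6, 7]}}; shallow = {'data': [1, 8, 8, 128], 'nested': {'a': [6, 7]}}
`original['nested']['a'].append(812)` → original = {'data': [1, 8, 8, 128], 'nested': {'a': [6, 7, 812]}}; shallow = {'data': [1, 8, 8, 128], 'nested': {'a': [6, 7, 812]}}
`print(shallow['data'])` → prints [1, 8, 8, 128]
`print(shallow['nested']['a'])` → prints [6, 7, 812]
`print(deep['data'])` → prints [1, 8, 8]
`print(deep['nested']['a'])` → prints [6, 7]

Answer:
[1, 8, 8, 128]
[6, 7, 812]
[1, 8, 8]
[6, 7]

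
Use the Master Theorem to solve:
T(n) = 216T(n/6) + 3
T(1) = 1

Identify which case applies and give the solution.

a=216, b=6, f(n)=3. log_6(216) = 3. Since c=0 < 3, Case 1 applies: T(n) = Θ(n^log_b(a)) = O(n^3).

Answer: O(n^3) - Case 1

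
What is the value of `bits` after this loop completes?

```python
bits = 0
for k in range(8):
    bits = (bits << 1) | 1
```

Build 8 consecutive 1-bits: 0b11111111
`bits` takes the values: 0 → 1 → 3 → 7 → 15 → 31 → 63 → 127 → 255

Answer: 255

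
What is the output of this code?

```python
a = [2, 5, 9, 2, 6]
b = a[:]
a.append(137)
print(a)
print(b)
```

Key concept: slice [:] creates copy.
Step by step:
`a = [2, 5, 9, 2, 6]` → a = [2, 5, 9, 2, 6]
`b = a[:]` → b = [2, 5, 9, 2, 6]
`a.append(137)` → a = [2, 5, 9, 2, 6, 137]
`print(a)` → prints [2, 5, 9, 2, 6, 137]
`print(b)` → prints [2, 5, 9, 2, 6]

Answer:
[2, 5, 9, 2, 6, 137]
[2, 5, 9, 2, 6]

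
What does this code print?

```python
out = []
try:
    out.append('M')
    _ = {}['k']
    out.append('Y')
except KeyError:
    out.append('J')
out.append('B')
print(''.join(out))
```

Execution trace: 'M' (try body) → 'J' (except KeyError) → 'B' (after the try/except). Output: MJB

Answer: MJB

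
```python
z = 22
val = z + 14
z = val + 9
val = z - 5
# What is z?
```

Trace:
`z = 22` → z = 22
`val = z + 14` → val = 36
`z = val + 9` → z = 45
`val = z - 5` → val = 40
So z = 45

Answer: 45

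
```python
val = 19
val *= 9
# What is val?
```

Trace:
`val = 19` → val = 19
`val *= 9` → val = 171
So val = 171

Answer: 171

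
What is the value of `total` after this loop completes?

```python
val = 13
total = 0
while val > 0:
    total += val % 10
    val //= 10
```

Sum digits of 13
`total` takes the values: 0 → 3 → 4

Answer: 4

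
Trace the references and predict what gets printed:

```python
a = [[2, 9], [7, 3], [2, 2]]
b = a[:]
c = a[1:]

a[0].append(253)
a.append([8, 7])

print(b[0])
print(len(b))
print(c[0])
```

Key concept: slice with nested mutation.
Step by step:
`a = [[2, 9], [7, 3], [2, 2]]` → a = [[2, 9], [7, 3], [2, 2]]
`b = a[:]` → b = [[2, 9], [7, 3], [2, 2]]
`c = a[1:]` → c = [[7, 3], [2, 2]]
`a[0].append(253)` → a = [[2, 9, 253], [7, 3], [2, 2]]; b = [[2, 9, 253], [7, 3], [2, 2]]
`a.append([8, 7])` → a = [[2, 9, 253], [7, 3], [2, 2], [8, 7]]
`print(b[0])` → prints [2, 9, 253]
`print(len(b))` → prints 3
`print(c[0])` → prints [7, 3]

Answer:
[2, 9, 253]
3
[7, 3]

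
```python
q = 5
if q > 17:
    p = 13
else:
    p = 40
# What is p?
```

Trace:
`q = 5` → q = 5
`if q > 17: ...` → q > 17 is False, take else branch → p = 40
So p = 40

Answer: 40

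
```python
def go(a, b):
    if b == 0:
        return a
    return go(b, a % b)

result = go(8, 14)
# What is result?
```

go(8, 14) -> go(14, 8) -> go(8, 6) -> go(6, 2) -> go(2, 0) -> 2

Answer: 2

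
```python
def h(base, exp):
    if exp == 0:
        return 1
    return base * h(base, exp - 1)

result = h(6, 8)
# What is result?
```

h(6, 8) = 6 * 6 * 6 * 6 * 6 * 6 * 6 * 6 = 1679616

Answer: 1679616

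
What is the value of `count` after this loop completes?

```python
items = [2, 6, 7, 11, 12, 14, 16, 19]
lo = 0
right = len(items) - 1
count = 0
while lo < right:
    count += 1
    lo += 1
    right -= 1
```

Iterations until pointers meet (list length 8)
`count` takes the values: 0 → 1 → 2 → 3 → 4

Answer: 4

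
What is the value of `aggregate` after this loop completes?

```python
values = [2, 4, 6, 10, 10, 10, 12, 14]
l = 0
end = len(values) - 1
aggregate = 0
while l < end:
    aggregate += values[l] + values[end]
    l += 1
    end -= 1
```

Sum of pairs from ends
`aggregate` takes the values: 0 → 16 → 32 → 48 → 68

Answer: 68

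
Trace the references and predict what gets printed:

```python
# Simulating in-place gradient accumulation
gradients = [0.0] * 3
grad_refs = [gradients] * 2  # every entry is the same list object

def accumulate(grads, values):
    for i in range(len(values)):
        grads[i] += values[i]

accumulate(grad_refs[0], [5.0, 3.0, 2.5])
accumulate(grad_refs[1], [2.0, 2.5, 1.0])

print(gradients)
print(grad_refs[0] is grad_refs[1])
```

Key concept: gradient accumulation aliasing.
Step by step:
`gradients = [0.0] * 3` → gradients = [0.0, 0.0, 0.0]
`grad_refs = [gradients] * 2` → grad_refs = [[0.0, 0.0, 0.0], [0.0, 0.0, 0.0]]
`accumulate(grad_refs[0], [5.0, 3.0, 2.5])` → gradients = [5.0, 3.0, 2.5]; grad_refs = [[5.0, 3.0, 2.5], [5.0, 3.0, 2.5]]
`accumulate(grad_refs[1], [2.0, 2.5, 1.0])` → gradients = [7.0, 5.5, 3.5]; grad_refs = [[7.0, 5.5, 3.5], [7.0, 5.5, 3.5]]
`print(gradients)` → prints [7.0, 5.5, 3.5]
`print(grad_refs[0] is grad_refs[1])` → prints True

Answer:
[7.0, 5.5, 3.5]
True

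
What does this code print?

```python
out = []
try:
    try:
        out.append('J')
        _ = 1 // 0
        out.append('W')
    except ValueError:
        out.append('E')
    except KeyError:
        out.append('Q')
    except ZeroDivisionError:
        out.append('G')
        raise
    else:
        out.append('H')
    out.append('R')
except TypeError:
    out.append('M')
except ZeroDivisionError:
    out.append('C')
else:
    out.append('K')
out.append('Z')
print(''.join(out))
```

Execution trace: 'J' (inner try body) → 'G' (inner except ZeroDivisionError) → 'C' (except ZeroDivisionError) → 'Z' (after the try/except). Output: JGCZ

Answer: JGCZ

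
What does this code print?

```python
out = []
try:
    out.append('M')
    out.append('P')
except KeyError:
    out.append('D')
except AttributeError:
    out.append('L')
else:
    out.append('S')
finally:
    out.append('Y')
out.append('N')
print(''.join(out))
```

Execution trace: 'M' (try body) → 'P' (try body, no exception) → 'S' (else) → 'Y' (finally) → 'N' (after the try/except). Output: MPSYN

Answer: MPSYN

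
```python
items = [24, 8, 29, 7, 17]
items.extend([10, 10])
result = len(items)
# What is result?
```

Trace:
`items = [24, 8, 29, 7, 17]` → items = [24, 8, 29, 7, 17]
`items.extend([10, 10])` → items = [24, 8, 29, 7, 17, 10, 10]
`result = len(items)` → result = 7
So result = 7

Answer: 7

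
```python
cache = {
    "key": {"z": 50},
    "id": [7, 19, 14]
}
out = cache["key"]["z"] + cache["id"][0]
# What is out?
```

Trace:
`cache = { ...` → cache = {'key': {'z': 50}, 'id': [7, 19, 14]}
`out = cache["key"]["z"] + cache["id"][0]` → out = 57
So out = 57

Answer: 57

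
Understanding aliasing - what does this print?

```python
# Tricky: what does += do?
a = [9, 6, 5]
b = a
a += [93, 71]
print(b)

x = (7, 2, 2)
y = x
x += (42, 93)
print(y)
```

Key concept: += behavior differs for mutable vs immutable.
Step by step:
`a = [9, 6, 5]` → a = [9, 6, 5]
`b = a` → b = [9, 6, 5] (same object as a)
`a += [93, 71]` → a = [9, 6, 5, 93, 71] (same object as b); b = [9, 6, 5, 93, 71] (same object as a)
`print(b)` → prints [9, 6, 5, 93, 71]
`x = (7, 2, 2)` → x = (7, 2, 2)
`y = x` → y = (7, 2, 2)
`x += (42, 93)` → x = (7, 2, 2, 42, 93)
`print(y)` → prints (7, 2, 2)

Answer:
[9, 6, 5, 93, 71]
(7, 2, 2)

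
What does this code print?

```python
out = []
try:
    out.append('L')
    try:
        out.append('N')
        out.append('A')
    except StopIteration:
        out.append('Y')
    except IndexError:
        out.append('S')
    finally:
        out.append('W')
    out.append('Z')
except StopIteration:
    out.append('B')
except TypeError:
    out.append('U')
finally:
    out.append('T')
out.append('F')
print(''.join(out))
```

Execution trace: 'L' (try body) → 'N' (inner try body) → 'A' (inner try body, no exception) → 'W' (inner finally) → 'Z' (try body, no exception) → 'T' (finally) → 'F' (after the try/except). Output: LNAWZTF

Answer: LNAWZTF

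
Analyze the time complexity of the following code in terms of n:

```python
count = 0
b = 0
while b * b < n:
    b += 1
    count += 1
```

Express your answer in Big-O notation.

Each loop level contributes: √n. Multiplying the contributions gives O(√n).

Answer: O(√n)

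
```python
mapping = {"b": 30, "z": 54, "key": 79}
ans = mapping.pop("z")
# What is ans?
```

Trace:
`mapping = {"b": 30, "z": 54, "key": 79}` → mapping = {'b': 30, 'z': 54, 'key': 79}
`ans = mapping.pop("z")` → mapping = {'b': 30, 'key': 79}; ans = 54
So ans = 54

Answer: 54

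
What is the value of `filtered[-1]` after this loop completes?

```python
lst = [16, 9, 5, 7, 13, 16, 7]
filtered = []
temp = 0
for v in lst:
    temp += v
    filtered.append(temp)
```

Cumulative sum ends at 73
`filtered` takes the values: [] → [16] → [16, 25] → [16, 25, 30] → [16, 25, 30, 37] → [16, 25, 30, 37, 50] → [16, 25, 30, 37, 50, 66] → [16, 25, 30, 37, 50, 66, 73]
So `filtered[-1]` = 73

Answer: 73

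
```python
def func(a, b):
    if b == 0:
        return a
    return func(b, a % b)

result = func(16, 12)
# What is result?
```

func(16, 12) -> func(12, 4) -> func(4, 0) -> 4

Answer: 4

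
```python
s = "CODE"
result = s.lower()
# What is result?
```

Trace:
`s = "CODE"` → s = 'CODE'
`result = s.lower()` → result = 'code'
So result = 'code'

Answer: 'code'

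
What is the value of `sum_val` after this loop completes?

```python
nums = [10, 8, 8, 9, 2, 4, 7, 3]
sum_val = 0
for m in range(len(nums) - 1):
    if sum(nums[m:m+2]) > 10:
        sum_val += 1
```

Count windows with sum > 10
`sum_val` takes the values: 0 → 1 → 2 → 3 → 4 → 5

Answer: 5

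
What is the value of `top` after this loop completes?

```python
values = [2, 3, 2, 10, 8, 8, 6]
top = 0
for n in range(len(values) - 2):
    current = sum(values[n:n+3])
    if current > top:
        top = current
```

Max sum of 3-element window in [2, 3, 2, 10, 8, 8, 6]
`top` takes the values: 0 → 7 → 15 → 20 → 26

Answer: 26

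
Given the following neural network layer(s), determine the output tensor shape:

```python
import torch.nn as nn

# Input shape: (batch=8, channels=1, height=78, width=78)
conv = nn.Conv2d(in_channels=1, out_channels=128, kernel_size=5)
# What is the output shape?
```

Input: (8, 1, 78, 78) -> Output: (8, 128, 74, 74)

Answer: (8, 128, 74, 74)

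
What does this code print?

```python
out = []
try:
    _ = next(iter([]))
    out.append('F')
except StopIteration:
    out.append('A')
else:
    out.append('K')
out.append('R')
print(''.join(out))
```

Execution trace: 'A' (except StopIteration) → 'R' (after the try/except). Output: AR

Answer: AR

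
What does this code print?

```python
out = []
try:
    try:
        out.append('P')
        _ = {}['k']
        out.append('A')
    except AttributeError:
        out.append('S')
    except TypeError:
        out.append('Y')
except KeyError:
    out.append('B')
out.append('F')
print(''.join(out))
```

Execution trace: 'P' (try body) → 'B' (outer except KeyError) → 'F' (after the try/except). Output: PBF

Answer: PBF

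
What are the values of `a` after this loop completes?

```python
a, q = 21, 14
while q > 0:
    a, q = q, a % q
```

GCD of 21 and 14
`a` takes the values: 21 → 14 → 7

Answer: 7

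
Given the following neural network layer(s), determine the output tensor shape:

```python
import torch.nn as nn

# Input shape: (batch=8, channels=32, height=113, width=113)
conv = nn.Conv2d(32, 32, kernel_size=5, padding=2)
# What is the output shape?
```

Input: (8, 32, 113, 113) -> Output: (8, 32, 113, 113)

Answer: (8, 32, 113, 113)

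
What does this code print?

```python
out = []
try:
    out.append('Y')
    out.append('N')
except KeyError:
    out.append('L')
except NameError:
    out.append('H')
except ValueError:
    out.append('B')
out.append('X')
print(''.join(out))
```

Execution trace: 'Y' (try body) → 'N' (try body, no exception) → 'X' (after the try/except). Output: YNX

Answer: YNX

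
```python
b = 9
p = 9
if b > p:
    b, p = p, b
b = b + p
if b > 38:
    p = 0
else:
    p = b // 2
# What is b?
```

Trace:
`b = 9` → b = 9
`p = 9` → p = 9
`if b > p: ...` → b > p is False → no variable changes
`b = b + p` → b = 18
`if b > 38: ...` → b > 38 is False, take else branch → no variable changes
So b = 18

Answer: 18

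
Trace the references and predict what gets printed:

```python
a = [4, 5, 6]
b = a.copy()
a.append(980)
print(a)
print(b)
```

Key concept: list.copy() creates independent copy.
Step by step:
`a = [4, 5, 6]` → a = [4, 5, 6]
`b = a.copy()` → b = [4, 5, 6]
`a.append(980)` → a = [4, 5, 6, 980]
`print(a)` → prints [4, 5, 6, 980]
`print(b)` → prints [4, 5, 6]

Answer:
[4, 5, 6, 980]
[4, 5, 6]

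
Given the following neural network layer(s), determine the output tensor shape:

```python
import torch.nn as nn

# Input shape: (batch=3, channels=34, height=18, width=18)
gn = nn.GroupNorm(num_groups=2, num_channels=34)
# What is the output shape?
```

Input: (3, 34, 18, 18) -> Output: (3, 34, 18, 18)

Answer: (3, 34, 18, 18)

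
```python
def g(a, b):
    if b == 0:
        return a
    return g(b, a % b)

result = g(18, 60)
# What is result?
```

g(18, 60) -> g(60, 18) -> g(18, 6) -> g(6, 0) -> 6

Answer: 6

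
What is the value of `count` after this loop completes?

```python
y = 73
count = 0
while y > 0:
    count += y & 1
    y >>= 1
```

Count set bits in 73 (binary: 0b1001001)
`count` takes the values: 0 → 1 → 2 → 3

Answer: 3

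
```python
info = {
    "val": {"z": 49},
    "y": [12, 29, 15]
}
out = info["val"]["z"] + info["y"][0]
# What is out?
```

Trace:
`info = { ...` → info = {'val': {'z': 49}, 'y': [12, 29, 15]}
`out = info["val"]["z"] + info["y"][0]` → out = 61
So out = 61

Answer: 61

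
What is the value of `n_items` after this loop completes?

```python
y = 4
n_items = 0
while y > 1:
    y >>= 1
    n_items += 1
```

Count right shifts until 1
`n_items` takes the values: 0 → 1 → 2

Answer: 2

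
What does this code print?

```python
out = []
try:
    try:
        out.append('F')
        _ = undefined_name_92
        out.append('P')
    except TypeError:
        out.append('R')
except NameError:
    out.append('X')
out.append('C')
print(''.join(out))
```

Execution trace: 'F' (try body) → 'X' (outer except NameError) → 'C' (after the try/except). Output: FXC

Answer: FXC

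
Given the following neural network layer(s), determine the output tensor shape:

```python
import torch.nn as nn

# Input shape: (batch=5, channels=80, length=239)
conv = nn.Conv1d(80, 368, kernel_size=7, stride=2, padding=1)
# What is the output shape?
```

Input: (5, 80, 239) -> Output: (5, 368, 118)

Answer: (5, 368, 118)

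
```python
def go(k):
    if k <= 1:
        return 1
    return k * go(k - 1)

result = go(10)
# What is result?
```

go(10) = 10 * 9 * 8 * 7 * 6 * 5 * 4 * 3 * 2 * 1 = 3628800

Answer: 3628800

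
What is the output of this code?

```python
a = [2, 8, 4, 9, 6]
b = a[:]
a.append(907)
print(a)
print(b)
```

Key concept: slice [:] creates copy.
Step by step:
`a = [2, 8, 4, 9, 6]` → a = [2, 8, 4, 9, 6]
`b = a[:]` → b = [2, 8, 4, 9, 6]
`a.append(907)` → a = [2, 8, 4, 9, 6, 907]
`print(a)` → prints [2, 8, 4, 9, 6, 907]
`print(b)` → prints [2, 8, 4, 9, 6]

Answer:
[2, 8, 4, 9, 6, 907]
[2, 8, 4, 9, 6]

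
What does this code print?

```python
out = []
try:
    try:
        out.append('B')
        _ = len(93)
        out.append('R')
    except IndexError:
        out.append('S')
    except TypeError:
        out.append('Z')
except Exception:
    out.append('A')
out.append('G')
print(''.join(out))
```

Execution trace: 'B' (inner try body) → 'Z' (inner except TypeError) → 'G' (after the try/except). Output: BZG

Answer: BZG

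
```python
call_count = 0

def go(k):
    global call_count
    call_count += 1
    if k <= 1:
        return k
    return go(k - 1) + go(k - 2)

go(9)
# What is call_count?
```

Calls(k) = 1 + Calls(k-1) + Calls(k-2); Calls(0)=Calls(1)=1. For k=9 this gives 109.

Answer: 109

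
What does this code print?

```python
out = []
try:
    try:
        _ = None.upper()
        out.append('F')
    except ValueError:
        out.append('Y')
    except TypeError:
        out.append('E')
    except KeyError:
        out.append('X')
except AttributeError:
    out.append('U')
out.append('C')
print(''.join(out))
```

Execution trace: 'U' (outer except AttributeError) → 'C' (after the try/except). Output: UC

Answer: UC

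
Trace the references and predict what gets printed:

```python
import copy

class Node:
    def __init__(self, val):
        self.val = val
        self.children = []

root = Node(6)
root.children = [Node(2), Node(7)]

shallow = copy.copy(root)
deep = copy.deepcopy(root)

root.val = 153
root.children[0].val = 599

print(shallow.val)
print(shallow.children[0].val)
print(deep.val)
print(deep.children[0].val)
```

Key concept: deep copy with custom objects.
Step by step:
`root = Node(6)` → root = Node(val=6, children=[])
`root.children = [Node(2), Node(7)]` → root = Node(val=6, children=[Node(val=2, children=[]), Node(val=7, children=[])])
`shallow = copy.copy(root)` → shallow = Node(val=6, children=[Node(val=2, children=[]), Node(val=7, children=[])])
`deep = copy.deepcopy(root)` → deep = Node(val=6, children=[Node(val=2, children=[]), Node(val=7, children=[])])
`root.val = 153` → root = Node(val=153, children=[Node(val=2, children=[]), Node(val=7, children=[])])
`root.children[0].val = 599` → root = Node(val=153, children=[Node(val=599, children=[]), Node(val=7, children=[])]); shallow = Node(val=6, children=[Node(val=599, children=[]), Node(val=7, children=[])])
`print(shallow.val)` → prints 6
`print(shallow.children[0].val)` → prints 599
`print(deep.val)` → prints 6
`print(deep.children[0].val)` → prints 2

Answer:
6
599
6
2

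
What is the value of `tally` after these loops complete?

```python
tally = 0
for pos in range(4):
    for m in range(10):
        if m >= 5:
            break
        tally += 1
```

Inner breaks at 5, outer runs 4 times
`tally` takes the values: 0 → 1 → 2 → 3 → 4 → 5 → 6 → 7 → 8 → 9 → 10 → 11 → 12 → 13 → 14 → 15 → 16 → 17 → 18 → 19 → 20

Answer: 20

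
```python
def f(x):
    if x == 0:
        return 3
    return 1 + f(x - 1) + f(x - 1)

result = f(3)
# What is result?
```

f(x) = 1 + 2·f(x-1), f(0)=3. Closed form: (3+1)·2^3 - 1 = 31.

Answer: 31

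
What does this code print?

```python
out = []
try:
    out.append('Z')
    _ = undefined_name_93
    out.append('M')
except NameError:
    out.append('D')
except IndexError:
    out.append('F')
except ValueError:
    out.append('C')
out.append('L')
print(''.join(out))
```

Execution trace: 'Z' (try body) → 'D' (except NameError) → 'L' (after the try/except). Output: ZDL

Answer: ZDL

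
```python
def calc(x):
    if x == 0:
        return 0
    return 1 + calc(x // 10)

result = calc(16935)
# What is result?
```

Count of digits of 16935: 5

Answer: 5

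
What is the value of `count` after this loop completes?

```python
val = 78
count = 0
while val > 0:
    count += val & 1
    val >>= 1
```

Count set bits in 78 (binary: 0b1001110)
`count` takes the values: 0 → 1 → 2 → 3 → 4

Answer: 4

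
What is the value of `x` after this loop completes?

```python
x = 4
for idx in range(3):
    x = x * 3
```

Multiply by 3, 3 times: 4 * 3^3 = 108
`x` takes the values: 4 → 12 → 36 → 108

Answer: 108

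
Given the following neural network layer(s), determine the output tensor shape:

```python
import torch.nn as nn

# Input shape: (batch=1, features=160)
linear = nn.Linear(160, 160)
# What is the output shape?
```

Input: (1, 160) -> Output: (1, 160)

Answer: (1, 160)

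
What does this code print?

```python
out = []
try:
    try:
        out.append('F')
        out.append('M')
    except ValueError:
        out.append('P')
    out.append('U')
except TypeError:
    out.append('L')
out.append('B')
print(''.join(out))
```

Execution trace: 'F' (inner try body) → 'M' (inner try body, no exception) → 'U' (try body, no exception) → 'B' (after the try/except). Output: FMUB

Answer: FMUB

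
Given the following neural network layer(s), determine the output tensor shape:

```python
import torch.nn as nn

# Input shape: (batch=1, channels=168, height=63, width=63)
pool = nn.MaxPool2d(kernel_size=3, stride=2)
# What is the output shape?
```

Input: (1, 168, 63, 63) -> Output: (1, 168, 31, 31)

Answer: (1, 168, 31, 31)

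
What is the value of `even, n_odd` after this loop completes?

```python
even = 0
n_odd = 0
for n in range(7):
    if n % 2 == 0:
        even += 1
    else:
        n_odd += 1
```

Count evens and odds in range(7)
`even, n_odd` takes the values: (0, 0) → (1, 0) → (1, 1) → (2, 1) → (2, 2) → (3, 2) → (3, 3) → (4, 3)

Answer: 4, 3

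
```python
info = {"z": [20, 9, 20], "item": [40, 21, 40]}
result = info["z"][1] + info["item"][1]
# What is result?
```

Trace:
`info = {"z": [20, 9, 20], "item": [40, 21, 40]}` → info = {'z': [20, 9, 20], 'item': [40, 21, 40]}
`result = info["z"][1] + info["item"][1]` → result = 30
So result = 30

Answer: 30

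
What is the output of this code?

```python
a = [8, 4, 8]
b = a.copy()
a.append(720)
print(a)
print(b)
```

Key concept: list.copy() creates independent copy.
Step by step:
`a = [8, 4, 8]` → a = [8, 4, 8]
`b = a.copy()` → b = [8, 4, 8]
`a.append(720)` → a = [8, 4, 8, 720]
`print(a)` → prints [8, 4, 8, 720]
`print(b)` → prints [8, 4, 8]

Answer:
[8, 4, 8, 720]
[8, 4, 8]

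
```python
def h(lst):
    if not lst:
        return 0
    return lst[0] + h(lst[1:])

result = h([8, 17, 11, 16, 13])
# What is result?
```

8 + 17 + 11 + 16 + 13 + 0 = 65

Answer: 65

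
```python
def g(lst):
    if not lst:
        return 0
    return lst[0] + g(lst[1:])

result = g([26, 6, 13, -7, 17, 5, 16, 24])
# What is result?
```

26 + 6 + 13 + (-7) + 17 + 5 + 16 + 24 + 0 = 100

Answer: 100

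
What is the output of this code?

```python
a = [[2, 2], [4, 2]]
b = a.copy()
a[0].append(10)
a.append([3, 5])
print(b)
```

Key concept: shallow copy with nested lists.
Step by step:
`a = [[2, 2], [4, 2]]` → a = [[2, 2], [4, 2]]
`b = a.copy()` → b = [[2, 2], [4, 2]]
`a[0].append(10)` → a = [[2, 2, 10], [4, 2]]; b = [[2, 2, 10], [4, 2]]
`a.append([3, 5])` → a = [[2, 2, 10], [4, 2], [3, 5]]
`print(b)` → prints [[2, 2, 10], [4, 2]]

Answer: [[2, 2, 10], [4, 2]]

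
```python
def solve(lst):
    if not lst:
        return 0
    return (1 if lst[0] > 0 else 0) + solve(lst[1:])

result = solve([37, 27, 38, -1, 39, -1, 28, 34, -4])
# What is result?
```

Count of positive elements in [37, 27, 38, -1, 39, -1, 28, 34, -4] = 6

Answer: 6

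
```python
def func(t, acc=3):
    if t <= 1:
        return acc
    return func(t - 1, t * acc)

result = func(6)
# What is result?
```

Accumulator trace (n, acc): (6, 3) -> (5, 18) -> (4, 90) -> (3, 360) -> (2, 1080) -> (1, 2160) -> return 2160

Answer: 2160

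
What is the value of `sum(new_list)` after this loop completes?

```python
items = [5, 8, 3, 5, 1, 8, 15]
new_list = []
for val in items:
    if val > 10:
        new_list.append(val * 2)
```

Sum of doubled values > 10
`new_list` takes the values: [] → [30]
So `sum(new_list)` = 30

Answer: 30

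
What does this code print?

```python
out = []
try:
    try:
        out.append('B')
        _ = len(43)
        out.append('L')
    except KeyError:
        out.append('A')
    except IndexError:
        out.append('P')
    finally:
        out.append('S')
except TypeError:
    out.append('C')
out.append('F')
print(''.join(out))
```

Execution trace: 'B' (try body) → 'S' (finally) → 'C' (outer except TypeError) → 'F' (after the try/except). Output: BSCF

Answer: BSCF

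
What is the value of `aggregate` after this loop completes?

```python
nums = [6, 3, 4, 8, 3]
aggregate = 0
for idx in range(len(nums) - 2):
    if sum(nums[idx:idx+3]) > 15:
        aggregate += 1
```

Count windows with sum > 15
`aggregate` takes the values: 0

Answer: 0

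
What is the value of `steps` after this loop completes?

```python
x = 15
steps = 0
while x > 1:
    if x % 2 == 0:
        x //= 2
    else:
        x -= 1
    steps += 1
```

Steps to reduce 15 to 1
`steps` takes the values: 0 → 1 → 2 → 3 → 4 → 5 → 6

Answer: 6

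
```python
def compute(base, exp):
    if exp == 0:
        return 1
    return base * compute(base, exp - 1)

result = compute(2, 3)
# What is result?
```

compute(2, 3) = 2 * 2 * 2 = 8

Answer: 8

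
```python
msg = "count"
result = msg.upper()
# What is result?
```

Trace:
`msg = "count"` → msg = 'count'
`result = msg.upper()` → result = 'COUNT'
So result = 'COUNT'

Answer: 'COUNT'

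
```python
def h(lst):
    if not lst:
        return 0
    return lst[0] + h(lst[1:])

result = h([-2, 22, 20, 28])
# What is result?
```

(-2) + 22 + 20 + 28 + 0 = 68

Answer: 68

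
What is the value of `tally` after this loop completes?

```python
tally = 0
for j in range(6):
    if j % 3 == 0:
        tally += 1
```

Count numbers divisible by 3 in range(6)
`tally` takes the values: 0 → 1 → 2

Answer: 2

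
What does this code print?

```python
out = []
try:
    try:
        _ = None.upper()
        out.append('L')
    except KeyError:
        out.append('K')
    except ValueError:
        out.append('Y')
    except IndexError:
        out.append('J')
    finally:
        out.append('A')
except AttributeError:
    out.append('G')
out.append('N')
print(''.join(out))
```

Execution trace: 'A' (inner finally) → 'G' (outer except AttributeError) → 'N' (after the try/except). Output: AGN

Answer: AGN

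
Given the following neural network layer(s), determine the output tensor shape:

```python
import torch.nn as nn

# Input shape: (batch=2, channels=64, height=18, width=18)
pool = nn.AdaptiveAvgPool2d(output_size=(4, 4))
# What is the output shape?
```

Input: (2, 64, 18, 18) -> Output: (2, 64, 4, 4)

Answer: (2, 64, 4, 4)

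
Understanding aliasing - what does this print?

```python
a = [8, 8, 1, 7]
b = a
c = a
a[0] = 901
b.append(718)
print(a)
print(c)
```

Key concept: multiple aliases.
Step by step:
`a = [8, 8, 1, 7]` → a = [8, 8, 1, 7]
`b = a` → b = [8, 8, 1, 7] (same object as a)
`c = a` → c = [8, 8, 1, 7] (same object as a, b)
`a[0] = 901` → a = [901, 8, 1, 7] (same object as b, c); b = [901, 8, 1, 7] (same object as a, c); c = [901, 8, 1, 7] (same object as a, b)
`b.append(718)` → a = [901, 8, 1, 7, 718] (same object as b, c); b = [901, 8, 1, 7, 718] (same object as a, c); c = [901, 8, 1, 7, 718] (same object as a, b)
`print(a)` → prints [901, 8, 1, 7, 718]
`print(c)` → prints [901, 8, 1, 7, 718]

Answer:
[901, 8, 1, 7, 718]
[901, 8, 1, 7, 718]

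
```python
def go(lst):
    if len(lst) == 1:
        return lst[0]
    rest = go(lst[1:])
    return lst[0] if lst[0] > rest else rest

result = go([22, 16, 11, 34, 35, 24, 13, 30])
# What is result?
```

Recursive max over [22, 16, 11, 34, 35, 24, 13, 30] = 35

Answer: 35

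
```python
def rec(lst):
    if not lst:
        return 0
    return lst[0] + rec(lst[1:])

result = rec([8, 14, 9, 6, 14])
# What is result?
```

8 + 14 + 9 + 6 + 14 + 0 = 51

Answer: 51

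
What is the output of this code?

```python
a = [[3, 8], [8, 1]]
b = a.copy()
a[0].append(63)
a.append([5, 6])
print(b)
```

Key concept: shallow copy with nested lists.
Step by step:
`a = [[3, 8], [8, 1]]` → a = [[3, 8], [8, 1]]
`b = a.copy()` → b = [[3, 8], [8, 1]]
`a[0].append(63)` → a = [[3, 8, 63], [8, 1]]; b = [[3, 8, 63], [8, 1]]
`a.append([5, 6])` → a = [[3, 8, 63], [8, 1], [5, 6]]
`print(b)` → prints [[3, 8, 63], [8, 1]]

Answer: [[3, 8, 63], [8, 1]]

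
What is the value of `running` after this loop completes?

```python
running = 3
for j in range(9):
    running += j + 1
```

Start at 3, add 1 to 9 = 48
`running` takes the values: 3 → 4 → 6 → 9 → 13 → 18 → 24 → 31 → 39 → 48

Answer: 48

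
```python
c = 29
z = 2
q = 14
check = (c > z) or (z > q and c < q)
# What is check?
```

Trace:
`c = 29` → c = 29
`z = 2` → z = 2
`q = 14` → q = 14
`check = (c > z) or (z > q and c < q)` → check = True
So check = True

Answer: True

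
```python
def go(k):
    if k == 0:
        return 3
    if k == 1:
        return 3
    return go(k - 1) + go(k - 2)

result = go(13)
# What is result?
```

Build up from base cases: go(0)=3, go(1)=3, go(2)=6, go(3)=9, go(4)=15, go(5)=24, go(6)=39, ..., go(13)=1131

Answer: 1131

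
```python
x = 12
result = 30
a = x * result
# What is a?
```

Trace:
`x = 12` → x = 12
`result = 30` → result = 30
`a = x * result` → a = 360
So a = 360

Answer: 360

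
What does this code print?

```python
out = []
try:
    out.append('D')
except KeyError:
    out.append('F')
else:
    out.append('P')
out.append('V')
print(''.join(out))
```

Execution trace: 'D' (try body, no exception) → 'P' (else) → 'V' (after the try/except). Output: DPV

Answer: DPV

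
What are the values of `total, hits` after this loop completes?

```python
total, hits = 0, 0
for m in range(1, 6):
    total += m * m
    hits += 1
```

Sum of squares and count
`total, hits` takes the values: (0, 0) → (1, 0) → (1, 1) → (5, 1) → (5, 2) → (14, 2) → (14, 3) → (30, 3) → (30, 4) → (55, 4) → (55, 5)

Answer: 55, 5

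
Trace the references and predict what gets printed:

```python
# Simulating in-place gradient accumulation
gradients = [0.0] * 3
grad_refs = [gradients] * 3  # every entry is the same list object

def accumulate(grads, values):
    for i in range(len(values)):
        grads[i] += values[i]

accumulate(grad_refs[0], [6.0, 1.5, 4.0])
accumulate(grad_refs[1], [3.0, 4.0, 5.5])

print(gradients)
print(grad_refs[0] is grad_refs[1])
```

Key concept: gradient accumulation aliasing.
Step by step:
`gradients = [0.0] * 3` → gradients = [0.0, 0.0, 0.0]
`grad_refs = [gradients] * 3` → grad_refs = [[0.0, 0.0, 0.0], [0.0, 0.0, 0.0], [0.0, 0.0, 0.0]]
`accumulate(grad_refs[0], [6.0, 1.5, 4.0])` → gradients = [6.0, 1.5, 4.0]; grad_refs = [[6.0, 1.5, 4.0], [6.0, 1.5, 4.0], [6.0, 1.5, 4.0]]
`accumulate(grad_refs[1], [3.0, 4.0, 5.5])` → gradients = [9.0, 5.5, 9.5]; grad_refs = [[9.0, 5.5, 9.5], [9.0, 5.5, 9.5], [9.0, 5.5, 9.5]]
`print(gradients)` → prints [9.0, 5.5, 9.5]
`print(grad_refs[0] is grad_refs[1])` → prints True

Answer:
[9.0, 5.5, 9.5]
True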